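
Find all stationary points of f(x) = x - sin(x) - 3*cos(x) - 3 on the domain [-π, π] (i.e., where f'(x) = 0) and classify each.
f'(x) = 3*sin(x) - cos(x) + 1

Solve f'(x) = 0 on [-π, π]:
  f'(x) = 0 ⇔ 3*sin(x) - cos(x) = -1. Write the left side as R·cos(x + φ) with R = √((-1)² + (-3)²) = sqrt(10), cos φ = -sqrt(10)/10, sin φ = -3*sqrt(10)/10; then cos(x + φ) = -sqrt(10)/10. Solve for x and keep the solutions lying in [-π, π].
  ⇒ x = -pi + atan(3/4) ≈ -2.4981, 0

f''(x) = sin(x) + 3*cos(x)
Second-derivative test at each critical point:
  f''(-2.4981) = -3 < 0 → local maximum
  f''(0) = 3 > 0 → local minimum

Critical points: x = -pi + atan(3/4) ≈ -2.4981 (local maximum); x = 0 (local minimum)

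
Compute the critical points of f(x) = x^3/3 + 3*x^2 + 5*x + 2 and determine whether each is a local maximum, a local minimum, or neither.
f'(x) = x^2 + 6*x + 5

Solve f'(x) = 0:
  Factor: x^2 + 6*x + 5 = (x + 1)*(x + 5) = 0.
  ⇒ x = -5, -1

f''(x) = 2*x + 6
Second-derivative test at each critical point:
  f''(-5) = -4 < 0 → local maximum
  f''(-1) = 4 > 0 → local minimum

Critical points: x = -5 (local maximum); x = -1 (local minimum)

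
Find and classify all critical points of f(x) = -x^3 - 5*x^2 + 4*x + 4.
f'(x) = -3*x^2 - 10*x + 4

Solve f'(x) = 0:
  3*x^2 + 10*x - 4 = 0 has no rational roots; quadratic formula: x = (-10 ± √148)/6.
  ⇒ x = -sqrt(37)/3 - 5/3 ≈ -3.6943, -5/3 + sqrt(37)/3 ≈ 0.3609

f''(x) = -6*x - 10
Second-derivative test at each critical point:
  f''(-3.6943) = 12.1655 > 0 → local minimum
  f''(0.3609) = -12.1655 < 0 → local maximum

Critical points: x = -sqrt(37)/3 - 5/3 ≈ -3.6943 (local minimum); x = -5/3 + sqrt(37)/3 ≈ 0.3609 (local maximum)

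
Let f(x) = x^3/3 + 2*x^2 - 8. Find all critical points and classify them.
f'(x) = x*(x + 4)

Solve f'(x) = 0:
  Factor: x^2 + 4*x = x*(x + 4) = 0.
  ⇒ x = -4, 0

f''(x) = 2*x + 4
Second-derivative test at each critical point:
  f''(-4) = -4 < 0 → local maximum
  f''(0) = 4 > 0 → local minimum

Critical points: x = -4 (local maximum); x = 0 (local minimum)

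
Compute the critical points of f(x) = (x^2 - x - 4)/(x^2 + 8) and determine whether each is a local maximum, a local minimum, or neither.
f'(x) = (x^2 + 24*x - 8)/(x^4 + 16*x^2 + 64)

Solve f'(x) = 0:
  f'(x) = (x^2 + 24*x - 8)/(x^2 + 8)^2; the denominator is positive wherever f is defined, so f'(x) = 0 ⇔ x^2 + 24*x - 8 = 0.
  x^2 + 24*x - 8 = 0 has no rational roots; quadratic formula: x = (-24 ± √608)/2.
  ⇒ x = -2*sqrt(38) - 12 ≈ -24.3288, -12 + 2*sqrt(38) ≈ 0.3288

f''(x) = 2*(-x^3 - 36*x^2 + 24*x + 96)/(x^6 + 24*x^4 + 192*x^2 + 512)
Second-derivative test at each critical point:
  f''(-24.3288) = -6.852e-05 < 0 → local maximum
  f''(0.3288) = 0.3751 > 0 → local minimum

Critical points: x = -2*sqrt(38) - 12 ≈ -24.3288 (local maximum); x = -12 + 2*sqrt(38) ≈ 0.3288 (local minimum)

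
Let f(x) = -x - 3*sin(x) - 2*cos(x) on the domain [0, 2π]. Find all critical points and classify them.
f'(x) = 2*sin(x) - 3*cos(x) - 1

Solve f'(x) = 0 on [0, 2π]:
  f'(x) = 0 ⇔ 2*sin(x) - 3*cos(x) = 1. Write the left side as R·cos(x + φ) with R = √((-3)² + (-2)²) = sqrt(13), cos φ = -3*sqrt(13)/13, sin φ = -2*sqrt(13)/13; then cos(x + φ) = sqrt(13)/13. Solve for x and keep the solutions lying in [0, 2π].
  ⇒ x = atan((2 + 6*sqrt(3))/(-3 + 4*sqrt(3))) ≈ 1.2638, atan((2 - 6*sqrt(3))/(-4*sqrt(3) - 3)) + pi ≈ 3.8434

f''(x) = 3*sin(x) + 2*cos(x)
Second-derivative test at each critical point:
  f''(1.2638) = 3.4641 > 0 → local minimum
  f''(3.8434) = -3.4641 < 0 → local maximum

Critical points: x = atan((2 + 6*sqrt(3))/(-3 + 4*sqrt(3))) ≈ 1.2638 (local minimum); x = atan((2 - 6*sqrt(3))/(-4*sqrt(3) - 3)) + pi ≈ 3.8434 (local maximum)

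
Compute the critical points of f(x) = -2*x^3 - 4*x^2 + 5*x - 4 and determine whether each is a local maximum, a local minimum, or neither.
f'(x) = -6*x^2 - 8*x + 5

Solve f'(x) = 0:
  6*x^2 + 8*x - 5 = 0 has no rational roots; quadratic formula: x = (-8 ± √184)/12.
  ⇒ x = -sqrt(46)/6 - 2/3 ≈ -1.7971, -2/3 + sqrt(46)/6 ≈ 0.4637

f''(x) = -12*x - 8
Second-derivative test at each critical point:
  f''(-1.7971) = 13.5647 > 0 → local minimum
  f''(0.4637) = -13.5647 < 0 → local maximum

Critical points: x = -sqrt(46)/6 - 2/3 ≈ -1.7971 (local minimum); x = -2/3 + sqrt(46)/6 ≈ 0.4637 (local maximum)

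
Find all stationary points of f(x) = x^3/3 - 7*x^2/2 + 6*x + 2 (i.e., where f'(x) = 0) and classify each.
f'(x) = x^2 - 7*x + 6

Solve f'(x) = 0:
  Factor: x^2 - 7*x + 6 = (x - 6)*(x - 1) = 0.
  ⇒ x = 1, 6

f''(x) = 2*x - 7
Second-derivative test at each critical point:
  f''(1) = -5 < 0 → local maximum
  f''(6) = 5 > 0 → local minimum

Critical points: x = 1 (local maximum); x = 6 (local minimum)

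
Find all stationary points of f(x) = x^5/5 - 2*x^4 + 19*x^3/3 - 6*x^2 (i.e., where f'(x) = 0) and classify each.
f'(x) = x*(x^3 - 8*x^2 + 19*x - 12)

Solve f'(x) = 0:
  Factor: x^4 - 8*x^3 + 19*x^2 - 12*x = x*(x - 4)*(x - 3)*(x - 1) = 0.
  ⇒ x = 0, 1, 3, 4

f''(x) = 4*x^3 - 24*x^2 + 38*x - 12
Second-derivative test at each critical point:
  f''(0) = -12 < 0 → local maximum
  f''(1) = 6 > 0 → local minimum
  f''(3) = -6 < 0 → local maximum
  f''(4) = 12 > 0 → local minimum

Critical points: x = 0 (local maximum); x = 1 (local minimum); x = 3 (local maximum); x = 4 (local minimum)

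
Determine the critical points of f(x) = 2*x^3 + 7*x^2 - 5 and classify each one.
f'(x) = 2*x*(3*x + 7)

Solve f'(x) = 0:
  Factor: 6*x^2 + 14*x = 2*x*(3*x + 7) = 0.
  ⇒ x = -7/3, 0

f''(x) = 12*x + 14
Second-derivative test at each critical point:
  f''(-7/3) = -14 < 0 → local maximum
  f''(0) = 14 > 0 → local minimum

Critical points: x = -7/3 (local maximum); x = 0 (local minimum)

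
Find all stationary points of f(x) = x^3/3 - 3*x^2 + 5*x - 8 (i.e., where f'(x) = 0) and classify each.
f'(x) = x^2 - 6*x + 5

Solve f'(x) = 0:
  Factor: x^2 - 6*x + 5 = (x - 5)*(x - 1) = 0.
  ⇒ x = 1, 5

f''(x) = 2*x - 6
Second-derivative test at each critical point:
  f''(1) = -4 < 0 → local maximum
  f''(5) = 4 > 0 → local minimum

Critical points: x = 1 (local maximum); x = 5 (local minimum)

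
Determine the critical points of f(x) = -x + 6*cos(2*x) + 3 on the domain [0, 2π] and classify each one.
f'(x) = -12*sin(2*x) - 1

Solve f'(x) = 0 on [0, 2π]:
  f'(x) = 0 ⇔ sin(2*x) = -1/12, i.e. 2*x = arcsin(-1/12) + 2nπ or 2*x = π − arcsin(-1/12) + 2nπ; keep the solutions lying in [0, 2π].
  ⇒ x = asin(1/12)/2 + pi/2 ≈ 1.6125, pi - asin(1/12)/2 ≈ 3.0999, asin(1/12)/2 + 3*pi/2 ≈ 4.7541, -asin(1/12)/2 + 2*pi ≈ 6.2415

f''(x) = -24*cos(2*x)
Second-derivative test at each critical point:
  f''(1.6125) = 23.9165 > 0 → local minimum
  f''(3.0999) = -23.9165 < 0 → local maximum
  f''(4.7541) = 23.9165 > 0 → local minimum
  f''(6.2415) = -23.9165 < 0 → local maximum

Critical points: x = asin(1/12)/2 + pi/2 ≈ 1.6125 (local minimum); x = pi - asin(1/12)/2 ≈ 3.0999 (local maximum); x = asin(1/12)/2 + 3*pi/2 ≈ 4.7541 (local minimum); x = -asin(1/12)/2 + 2*pi ≈ 6.2415 (local maximum)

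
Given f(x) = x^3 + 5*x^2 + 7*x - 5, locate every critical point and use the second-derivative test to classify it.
f'(x) = 3*x^2 + 10*x + 7

Solve f'(x) = 0:
  Factor: 3*x^2 + 10*x + 7 = (x + 1)*(3*x + 7) = 0.
  ⇒ x = -7/3, -1

f''(x) = 6*x + 10
Second-derivative test at each critical point:
  f''(-7/3) = -4 < 0 → local maximum
  f''(-1) = 4 > 0 → local minimum

Critical points: x = -7/3 (local maximum); x = -1 (local minimum)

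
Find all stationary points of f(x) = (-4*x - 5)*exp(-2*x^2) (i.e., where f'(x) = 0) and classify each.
f'(x) = 4*(x*(4*x + 5) - 1)*exp(-2*x^2)

Solve f'(x) = 0:
  f'(x) = (16*x^2 + 20*x - 4)·exp(-2*x^2) and exp(-2*x^2) > 0 for every x, so f'(x) = 0 ⇔ 16*x^2 + 20*x - 4 = 0.
  Factor: 16*x^2 + 20*x - 4 = 4*(4*x^2 + 5*x - 1); 4*x^2 + 5*x - 1 = 0 has no rational roots; quadratic formula: x = (-5 ± √41)/8.
  ⇒ x = -sqrt(41)/8 - 5/8 ≈ -1.4254, -5/8 + sqrt(41)/8 ≈ 0.1754

f''(x) = 4*(-16*x^3 - 20*x^2 + 12*x + 5)*exp(-2*x^2)
Second-derivative test at each critical point:
  f''(-1.4254) = -0.4403 < 0 → local maximum
  f''(0.1754) = 24.0842 > 0 → local minimum

Critical points: x = -sqrt(41)/8 - 5/8 ≈ -1.4254 (local maximum); x = -5/8 + sqrt(41)/8 ≈ 0.1754 (local minimum)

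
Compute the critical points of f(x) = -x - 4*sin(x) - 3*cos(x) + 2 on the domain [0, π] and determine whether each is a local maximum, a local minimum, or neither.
f'(x) = 3*sin(x) - 4*cos(x) - 1

Solve f'(x) = 0 on [0, π]:
  f'(x) = 0 ⇔ 3*sin(x) - 4*cos(x) = 1. Write the left side as R·cos(x + φ) with R = √((-4)² + (-3)²) = 5, cos φ = -4/5, sin φ = -3/5; then cos(x + φ) = 1/5. Solve for x and keep the solutions lying in [0, π].
  ⇒ x = atan((3 + 8*sqrt(6))/(-4 + 6*sqrt(6))) ≈ 1.1287

f''(x) = 4*sin(x) + 3*cos(x)
Second-derivative test at each critical point:
  f''(1.1287) = 4.8990 > 0 → local minimum

Critical points: x = atan((3 + 8*sqrt(6))/(-4 + 6*sqrt(6))) ≈ 1.1287 (local minimum)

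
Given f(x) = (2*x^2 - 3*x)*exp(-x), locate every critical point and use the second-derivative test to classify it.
f'(x) = (-2*x^2 + 7*x - 3)*exp(-x)

Solve f'(x) = 0:
  f'(x) = (-2*x^2 + 7*x - 3)·exp(-x) and exp(-x) > 0 for every x, so f'(x) = 0 ⇔ -2*x^2 + 7*x - 3 = 0.
  Factor: -2*x^2 + 7*x - 3 = -(x - 3)*(2*x - 1) = 0.
  ⇒ x = 1/2, 3

f''(x) = (2*x^2 - 11*x + 10)*exp(-x)
Second-derivative test at each critical point:
  f''(1/2) = 3.0327 > 0 → local minimum
  f''(3) = -0.2489 < 0 → local maximum

Critical points: x = 1/2 (local minimum); x = 3 (local maximum)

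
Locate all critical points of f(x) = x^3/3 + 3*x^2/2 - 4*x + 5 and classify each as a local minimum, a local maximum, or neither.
f'(x) = x^2 + 3*x - 4

Solve f'(x) = 0:
  Factor: x^2 + 3*x - 4 = (x - 1)*(x + 4) = 0.
  ⇒ x = -4, 1

f''(x) = 2*x + 3
Second-derivative test at each critical point:
  f''(-4) = -5 < 0 → local maximum
  f''(1) = 5 > 0 → local minimum

Critical points: x = -4 (local maximum); x = 1 (local minimum)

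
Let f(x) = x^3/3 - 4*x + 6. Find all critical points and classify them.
f'(x) = x^2 - 4

Solve f'(x) = 0:
  Factor: x^2 - 4 = (x - 2)*(x + 2) = 0.
  ⇒ x = -2, 2

f''(x) = 2*x
Second-derivative test at each critical point:
  f''(-2) = -4 < 0 → local maximum
  f''(2) = 4 > 0 → local minimum

Critical points: x = -2 (local maximum); x = 2 (local minimum)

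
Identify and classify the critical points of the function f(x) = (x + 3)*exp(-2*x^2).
f'(x) = (-4*x*(x + 3) + 1)*exp(-2*x^2)

Solve f'(x) = 0:
  f'(x) = (-4*x^2 - 12*x + 1)·exp(-2*x^2) and exp(-2*x^2) > 0 for every x, so f'(x) = 0 ⇔ -4*x^2 - 12*x + 1 = 0.
  4*x^2 + 12*x - 1 = 0 has no rational roots; quadratic formula: x = (-12 ± √160)/8.
  ⇒ x = -sqrt(10)/2 - 3/2 ≈ -3.0811, -3/2 + sqrt(10)/2 ≈ 0.0811

f''(x) = 4*(4*x^2*(x + 3) - 3*x - 3)*exp(-2*x^2)
Second-derivative test at each critical point:
  f''(-3.0811) = 7.181e-08 > 0 → local minimum
  f''(0.0811) = -12.4837 < 0 → local maximum

Critical points: x = -sqrt(10)/2 - 3/2 ≈ -3.0811 (local minimum); x = -3/2 + sqrt(10)/2 ≈ 0.0811 (local maximum)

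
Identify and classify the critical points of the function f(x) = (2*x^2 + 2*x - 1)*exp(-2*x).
f'(x) = 4*(1 - x^2)*exp(-2*x)

Solve f'(x) = 0:
  f'(x) = (4 - 4*x^2)·exp(-2*x) and exp(-2*x) > 0 for every x, so f'(x) = 0 ⇔ 4 - 4*x^2 = 0.
  Factor: 4 - 4*x^2 = -4*(x - 1)*(x + 1) = 0.
  ⇒ x = -1, 1

f''(x) = 8*(x^2 - x - 1)*exp(-2*x)
Second-derivative test at each critical point:
  f''(-1) = 59.1124 > 0 → local minimum
  f''(1) = -1.0827 < 0 → local maximum

Critical points: x = -1 (local minimum); x = 1 (local maximum)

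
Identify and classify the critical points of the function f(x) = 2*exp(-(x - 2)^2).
f'(x) = 4*(2 - x)*exp(-(x - 2)^2)

Solve f'(x) = 0:
  f'(x) = (8 - 4*x)·exp(-(x - 2)^2) and exp(-(x - 2)^2) > 0 for every x, so f'(x) = 0 ⇔ 8 - 4*x = 0.
  Factor: 8 - 4*x = -4*(x - 2) = 0.
  ⇒ x = 2

f''(x) = 4*(2*(x - 2)^2 - 1)*exp(-(x - 2)^2)
Second-derivative test at each critical point:
  f''(2) = -4 < 0 → local maximum

Critical points: x = 2 (local maximum)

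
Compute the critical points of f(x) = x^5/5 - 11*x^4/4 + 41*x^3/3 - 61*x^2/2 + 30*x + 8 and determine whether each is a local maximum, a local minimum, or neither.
f'(x) = x^4 - 11*x^3 + 41*x^2 - 61*x + 30

Solve f'(x) = 0:
  Factor: x^4 - 11*x^3 + 41*x^2 - 61*x + 30 = (x - 5)*(x - 3)*(x - 2)*(x - 1) = 0.
  ⇒ x = 1, 2, 3, 5

f''(x) = 4*x^3 - 33*x^2 + 82*x - 61
Second-derivative test at each critical point:
  f''(1) = -8 < 0 → local maximum
  f''(2) = 3 > 0 → local minimum
  f''(3) = -4 < 0 → local maximum
  f''(5) = 24 > 0 → local minimum

Critical points: x = 1 (local maximum); x = 2 (local minimum); x = 3 (local maximum); x = 5 (local minimum)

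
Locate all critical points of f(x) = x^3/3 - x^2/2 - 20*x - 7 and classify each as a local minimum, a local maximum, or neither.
f'(x) = x^2 - x - 20

Solve f'(x) = 0:
  Factor: x^2 - x - 20 = (x - 5)*(x + 4) = 0.
  ⇒ x = -4, 5

f''(x) = 2*x - 1
Second-derivative test at each critical point:
  f''(-4) = -9 < 0 → local maximum
  f''(5) = 9 > 0 → local minimum

Critical points: x = -4 (local maximum); x = 5 (local minimum)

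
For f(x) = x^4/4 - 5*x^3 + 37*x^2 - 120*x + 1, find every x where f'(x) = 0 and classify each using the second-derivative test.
f'(x) = x^3 - 15*x^2 + 74*x - 120

Solve f'(x) = 0:
  Factor: x^3 - 15*x^2 + 74*x - 120 = (x - 6)*(x - 5)*(x - 4) = 0.
  ⇒ x = 4, 5, 6

f''(x) = 3*x^2 - 30*x + 74
Second-derivative test at each critical point:
  f''(4) = 2 > 0 → local minimum
  f''(5) = -1 < 0 → local maximum
  f''(6) = 2 > 0 → local minimum

Critical points: x = 4 (local minimum); x = 5 (local maximum); x = 6 (local minimum)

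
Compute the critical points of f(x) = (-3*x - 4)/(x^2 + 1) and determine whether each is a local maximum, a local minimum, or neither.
f'(x) = (3*x^2 + 8*x - 3)/(x^4 + 2*x^2 + 1)

Solve f'(x) = 0:
  f'(x) = (x + 3)*(3*x - 1)/(x^2 + 1)^2; the denominator is positive wherever f is defined, so f'(x) = 0 ⇔ 3*x^2 + 8*x - 3 = 0.
  Factor: 3*x^2 + 8*x - 3 = (x + 3)*(3*x - 1) = 0.
  ⇒ x = -3, 1/3

f''(x) = 2*(-4*x^2*(3*x + 4) + (9*x + 4)*(x^2 + 1))/(x^2 + 1)^3
Second-derivative test at each critical point:
  f''(-3) = -1/10 < 0 → local maximum
  f''(1/3) = 81/10 > 0 → local minimum

Critical points: x = -3 (local maximum); x = 1/3 (local minimum)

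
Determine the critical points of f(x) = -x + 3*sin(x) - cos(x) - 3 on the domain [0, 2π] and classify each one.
f'(x) = sin(x) + 3*cos(x) - 1

Solve f'(x) = 0 on [0, 2π]:
  f'(x) = 0 ⇔ sin(x) + 3*cos(x) = 1. Write the left side as R·cos(x + φ) with R = √(3² + (-1)²) = sqrt(10), cos φ = 3*sqrt(10)/10, sin φ = -sqrt(10)/10; then cos(x + φ) = sqrt(10)/10. Solve for x and keep the solutions lying in [0, 2π].
  ⇒ x = pi/2 ≈ 1.5708, -atan(4/3) + 2*pi ≈ 5.3559

f''(x) = -3*sin(x) + cos(x)
Second-derivative test at each critical point:
  f''(1.5708) = -3 < 0 → local maximum
  f''(5.3559) = 3 > 0 → local minimum

Critical points: x = pi/2 ≈ 1.5708 (local maximum); x = -atan(4/3) + 2*pi ≈ 5.3559 (local minimum)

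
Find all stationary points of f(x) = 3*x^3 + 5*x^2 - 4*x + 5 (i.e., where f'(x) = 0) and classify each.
f'(x) = 9*x^2 + 10*x - 4

Solve f'(x) = 0:
  9*x^2 + 10*x - 4 = 0 has no rational roots; quadratic formula: x = (-10 ± √244)/18.
  ⇒ x = -sqrt(61)/9 - 5/9 ≈ -1.4234, -5/9 + sqrt(61)/9 ≈ 0.3122

f''(x) = 18*x + 10
Second-derivative test at each critical point:
  f''(-1.4234) = -15.6205 < 0 → local maximum
  f''(0.3122) = 15.6205 > 0 → local minimum

Critical points: x = -sqrt(61)/9 - 5/9 ≈ -1.4234 (local maximum); x = -5/9 + sqrt(61)/9 ≈ 0.3122 (local minimum)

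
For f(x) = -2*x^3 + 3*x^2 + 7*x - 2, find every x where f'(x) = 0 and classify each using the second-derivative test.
f'(x) = -6*x^2 + 6*x + 7

Solve f'(x) = 0:
  6*x^2 - 6*x - 7 = 0 has no rational roots; quadratic formula: x = (6 ± √204)/12.
  ⇒ x = 1/2 - sqrt(51)/6 ≈ -0.6902, 1/2 + sqrt(51)/6 ≈ 1.6902

f''(x) = 6 - 12*x
Second-derivative test at each critical point:
  f''(-0.6902) = 14.2829 > 0 → local minimum
  f''(1.6902) = -14.2829 < 0 → local maximum

Critical points: x = 1/2 - sqrt(51)/6 ≈ -0.6902 (local minimum); x = 1/2 + sqrt(51)/6 ≈ 1.6902 (local maximum)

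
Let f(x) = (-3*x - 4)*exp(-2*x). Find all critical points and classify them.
f'(x) = (6*x + 5)*exp(-2*x)

Solve f'(x) = 0:
  f'(x) = (6*x + 5)·exp(-2*x) and exp(-2*x) > 0 for every x, so f'(x) = 0 ⇔ 6*x + 5 = 0.
  6*x + 5 = 0.
  ⇒ x = -5/6

f''(x) = 4*(-3*x - 1)*exp(-2*x)
Second-derivative test at each critical point:
  f''(-5/6) = 31.7669 > 0 → local minimum

Critical points: x = -5/6 (local minimum)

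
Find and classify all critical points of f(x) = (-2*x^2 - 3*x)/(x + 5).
f'(x) = (-2*x^2 - 20*x - 15)/(x^2 + 10*x + 25)

Solve f'(x) = 0:
  f'(x) = -(2*x^2 + 20*x + 15)/(x + 5)^2; the denominator is positive wherever f is defined, so f'(x) = 0 ⇔ -2*x^2 - 20*x - 15 = 0.
  2*x^2 + 20*x + 15 = 0 has no rational roots; quadratic formula: x = (-20 ± √280)/4.
  ⇒ x = -5 - sqrt(70)/2 ≈ -9.1833, -5 + sqrt(70)/2 ≈ -0.8167

f''(x) = -70/(x^3 + 15*x^2 + 75*x + 125)
Second-derivative test at each critical point:
  f''(-9.1833) = 0.9562 > 0 → local minimum
  f''(-0.8167) = -0.9562 < 0 → local maximum

Critical points: x = -5 - sqrt(70)/2 ≈ -9.1833 (local minimum); x = -5 + sqrt(70)/2 ≈ -0.8167 (local maximum)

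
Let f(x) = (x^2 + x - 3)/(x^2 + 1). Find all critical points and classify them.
f'(x) = (-x^2 + 8*x + 1)/(x^4 + 2*x^2 + 1)

Solve f'(x) = 0:
  f'(x) = -(x^2 - 8*x - 1)/(x^2 + 1)^2; the denominator is positive wherever f is defined, so f'(x) = 0 ⇔ -x^2 + 8*x + 1 = 0.
  x^2 - 8*x - 1 = 0 has no rational roots; quadratic formula: x = (8 ± √68)/2.
  ⇒ x = 4 - sqrt(17) ≈ -0.1231, 4 + sqrt(17) ≈ 8.1231

f''(x) = 2*(x^3 - 12*x^2 - 3*x + 4)/(x^6 + 3*x^4 + 3*x^2 + 1)
Second-derivative test at each critical point:
  f''(-0.1231) = 8.0018 > 0 → local minimum
  f''(8.1231) = -0.0018 < 0 → local maximum

Critical points: x = 4 - sqrt(17) ≈ -0.1231 (local minimum); x = 4 + sqrt(17) ≈ 8.1231 (local maximum)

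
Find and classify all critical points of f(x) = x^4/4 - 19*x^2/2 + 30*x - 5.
f'(x) = x^3 - 19*x + 30

Solve f'(x) = 0:
  Factor: x^3 - 19*x + 30 = (x - 3)*(x - 2)*(x + 5) = 0.
  ⇒ x = -5, 2, 3

f''(x) = 3*x^2 - 19
Second-derivative test at each critical point:
  f''(-5) = 56 > 0 → local minimum
  f''(2) = -7 < 0 → local maximum
  f''(3) = 8 > 0 → local minimum

Critical points: x = -5 (local minimum); x = 2 (local maximum); x = 3 (local minimum)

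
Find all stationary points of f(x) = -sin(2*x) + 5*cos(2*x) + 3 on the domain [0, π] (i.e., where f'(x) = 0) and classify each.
f'(x) = -10*sin(2*x) - 2*cos(2*x)

Solve f'(x) = 0 on [0, π]:
  f'(x) = 0 ⇔ -cos(2*x) = 5*sin(2*x) ⇔ tan(2*x) = -1/5, i.e. 2*x = arctan(-1/5) + nπ; keep the solutions lying in [0, π].
  ⇒ x = -atan(1/5)/2 + pi/2 ≈ 1.4721, pi - atan(1/5)/2 ≈ 3.0429

f''(x) = 4*sin(2*x) - 20*cos(2*x)
Second-derivative test at each critical point:
  f''(1.4721) = 20.3961 > 0 → local minimum
  f''(3.0429) = -20.3961 < 0 → local maximum

Critical points: x = -atan(1/5)/2 + pi/2 ≈ 1.4721 (local minimum); x = pi - atan(1/5)/2 ≈ 3.0429 (local maximum)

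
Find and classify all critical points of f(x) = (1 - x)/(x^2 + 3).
f'(x) = (-x^2 + 2*x*(x - 1) - 3)/(x^2 + 3)^2

Solve f'(x) = 0:
  f'(x) = (x - 3)*(x + 1)/(x^2 + 3)^2; the denominator is positive wherever f is defined, so f'(x) = 0 ⇔ x^2 - 2*x - 3 = 0.
  Factor: x^2 - 2*x - 3 = (x - 3)*(x + 1) = 0.
  ⇒ x = -1, 3

f''(x) = 2*(4*x^2*(1 - x) + (3*x - 1)*(x^2 + 3))/(x^2 + 3)^3
Second-derivative test at each critical point:
  f''(-1) = -1/4 < 0 → local maximum
  f''(3) = 1/36 > 0 → local minimum

Critical points: x = -1 (local maximum); x = 3 (local minimum)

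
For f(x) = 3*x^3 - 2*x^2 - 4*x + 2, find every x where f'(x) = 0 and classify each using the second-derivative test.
f'(x) = 9*x^2 - 4*x - 4

Solve f'(x) = 0:
  9*x^2 - 4*x - 4 = 0 has no rational roots; quadratic formula: x = (4 ± √160)/18.
  ⇒ x = 2/9 - 2*sqrt(10)/9 ≈ -0.4805, 2/9 + 2*sqrt(10)/9 ≈ 0.9250

f''(x) = 18*x - 4
Second-derivative test at each critical point:
  f''(-0.4805) = -12.6491 < 0 → local maximum
  f''(0.9250) = 12.6491 > 0 → local minimum

Critical points: x = 2/9 - 2*sqrt(10)/9 ≈ -0.4805 (local maximum); x = 2/9 + 2*sqrt(10)/9 ≈ 0.9250 (local minimum)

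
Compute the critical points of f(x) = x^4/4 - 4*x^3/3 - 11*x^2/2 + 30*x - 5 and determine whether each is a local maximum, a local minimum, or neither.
f'(x) = x^3 - 4*x^2 - 11*x + 30

Solve f'(x) = 0:
  Factor: x^3 - 4*x^2 - 11*x + 30 = (x - 5)*(x - 2)*(x + 3) = 0.
  ⇒ x = -3, 2, 5

f''(x) = 3*x^2 - 8*x - 11
Second-derivative test at each critical point:
  f''(-3) = 40 > 0 → local minimum
  f''(2) = -15 < 0 → local maximum
  f''(5) = 24 > 0 → local minimum

Critical points: x = -3 (local minimum); x = 2 (local maximum); x = 5 (local minimum)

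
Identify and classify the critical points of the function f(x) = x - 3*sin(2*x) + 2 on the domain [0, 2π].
f'(x) = 1 - 6*cos(2*x)

Solve f'(x) = 0 on [0, 2π]:
  f'(x) = 0 ⇔ cos(2*x) = 1/6, i.e. 2*x = ±arccos(1/6) + 2nπ; keep the solutions lying in [0, 2π].
  ⇒ x = acos(1/6)/2 ≈ 0.7017, pi - acos(1/6)/2 ≈ 2.4399, acos(1/6)/2 + pi ≈ 3.8433, -acos(1/6)/2 + 2*pi ≈ 5.5815

f''(x) = 12*sin(2*x)
Second-derivative test at each critical point:
  f''(0.7017) = 11.8322 > 0 → local minimum
  f''(2.4399) = -11.8322 < 0 → local maximum
  f''(3.8433) = 11.8322 > 0 → local minimum
  f''(5.5815) = -11.8322 < 0 → local maximum

Critical points: x = acos(1/6)/2 ≈ 0.7017 (local minimum); x = pi - acos(1/6)/2 ≈ 2.4399 (local maximum); x = acos(1/6)/2 + pi ≈ 3.8433 (local minimum); x = -acos(1/6)/2 + 2*pi ≈ 5.5815 (local maximum)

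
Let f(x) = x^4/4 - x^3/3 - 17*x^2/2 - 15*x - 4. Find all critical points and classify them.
f'(x) = x^3 - x^2 - 17*x - 15

Solve f'(x) = 0:
  Factor: x^3 - x^2 - 17*x - 15 = (x - 5)*(x + 1)*(x + 3) = 0.
  ⇒ x = -3, -1, 5

f''(x) = 3*x^2 - 2*x - 17
Second-derivative test at each critical point:
  f''(-3) = 16 > 0 → local minimum
  f''(-1) = -12 < 0 → local maximum
  f''(5) = 48 > 0 → local minimum

Critical points: x = -3 (local minimum); x = -1 (local maximum); x = 5 (local minimum)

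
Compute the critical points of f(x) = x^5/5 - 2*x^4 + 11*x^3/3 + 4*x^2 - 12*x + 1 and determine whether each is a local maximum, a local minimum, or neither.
f'(x) = x^4 - 8*x^3 + 11*x^2 + 8*x - 12

Solve f'(x) = 0:
  Factor: x^4 - 8*x^3 + 11*x^2 + 8*x - 12 = (x - 6)*(x - 2)*(x - 1)*(x + 1) = 0.
  ⇒ x = -1, 1, 2, 6

f''(x) = 4*x^3 - 24*x^2 + 22*x + 8
Second-derivative test at each critical point:
  f''(-1) = -42 < 0 → local maximum
  f''(1) = 10 > 0 → local minimum
  f''(2) = -12 < 0 → local maximum
  f''(6) = 140 > 0 → local minimum

Critical points: x = -1 (local maximum); x = 1 (local minimum); x = 2 (local maximum); x = 6 (local minimum)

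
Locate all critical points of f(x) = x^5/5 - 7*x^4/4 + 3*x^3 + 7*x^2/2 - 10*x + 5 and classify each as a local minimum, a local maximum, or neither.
f'(x) = x^4 - 7*x^3 + 9*x^2 + 7*x - 10

Solve f'(x) = 0:
  Factor: x^4 - 7*x^3 + 9*x^2 + 7*x - 10 = (x - 5)*(x - 2)*(x - 1)*(x + 1) = 0.
  ⇒ x = -1, 1, 2, 5

f''(x) = 4*x^3 - 21*x^2 + 18*x + 7
Second-derivative test at each critical point:
  f''(-1) = -36 < 0 → local maximum
  f''(1) = 8 > 0 → local minimum
  f''(2) = -9 < 0 → local maximum
  f''(5) = 72 > 0 → local minimum

Critical points: x = -1 (local maximum); x = 1 (local minimum); x = 2 (local maximum); x = 5 (local minimum)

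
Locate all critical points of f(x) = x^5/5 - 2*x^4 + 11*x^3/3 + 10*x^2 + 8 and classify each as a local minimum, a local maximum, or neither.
f'(x) = x*(x^3 - 8*x^2 + 11*x + 20)

Solve f'(x) = 0:
  Factor: x^4 - 8*x^3 + 11*x^2 + 20*x = x*(x - 5)*(x - 4)*(x + 1) = 0.
  ⇒ x = -1, 0, 4, 5

f''(x) = 4*x^3 - 24*x^2 + 22*x + 20
Second-derivative test at each critical point:
  f''(-1) = -30 < 0 → local maximum
  f''(0) = 20 > 0 → local minimum
  f''(4) = -20 < 0 → local maximum
  f''(5) = 30 > 0 → local minimum

Critical points: x = -1 (local maximum); x = 0 (local minimum); x = 4 (local maximum); x = 5 (local minimum)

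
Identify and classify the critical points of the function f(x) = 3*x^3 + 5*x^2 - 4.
f'(x) = x*(9*x + 10)

Solve f'(x) = 0:
  Factor: 9*x^2 + 10*x = x*(9*x + 10) = 0.
  ⇒ x = -10/9, 0

f''(x) = 18*x + 10
Second-derivative test at each critical point:
  f''(-10/9) = -10 < 0 → local maximum
  f''(0) = 10 > 0 → local minimum

Critical points: x = -10/9 (local maximum); x = 0 (local minimum)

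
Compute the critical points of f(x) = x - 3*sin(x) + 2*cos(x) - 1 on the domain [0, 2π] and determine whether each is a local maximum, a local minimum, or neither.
f'(x) = -2*sin(x) - 3*cos(x) + 1

Solve f'(x) = 0 on [0, 2π]:
  f'(x) = 0 ⇔ -2*sin(x) - 3*cos(x) = -1. Write the left side as R·cos(x + φ) with R = √((-3)² + 2²) = sqrt(13), cos φ = -3*sqrt(13)/13, sin φ = 2*sqrt(13)/13; then cos(x + φ) = -sqrt(13)/13. Solve for x and keep the solutions lying in [0, 2π].
  ⇒ x = atan((2 + 6*sqrt(3))/(3 - 4*sqrt(3))) + pi ≈ 1.8778, atan((2 - 6*sqrt(3))/(3 + 4*sqrt(3))) + 2*pi ≈ 5.5814

f''(x) = 3*sin(x) - 2*cos(x)
Second-derivative test at each critical point:
  f''(1.8778) = 3.4641 > 0 → local minimum
  f''(5.5814) = -3.4641 < 0 → local maximum

Critical points: x = atan((2 + 6*sqrt(3))/(3 - 4*sqrt(3))) + pi ≈ 1.8778 (local minimum); x = atan((2 - 6*sqrt(3))/(3 + 4*sqrt(3))) + 2*pi ≈ 5.5814 (local maximum)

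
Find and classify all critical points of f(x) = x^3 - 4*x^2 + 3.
f'(x) = x*(3*x - 8)

Solve f'(x) = 0:
  Factor: 3*x^2 - 8*x = x*(3*x - 8) = 0.
  ⇒ x = 0, 8/3

f''(x) = 6*x - 8
Second-derivative test at each critical point:
  f''(0) = -8 < 0 → local maximum
  f''(8/3) = 8 > 0 → local minimum

Critical points: x = 0 (local maximum); x = 8/3 (local minimum)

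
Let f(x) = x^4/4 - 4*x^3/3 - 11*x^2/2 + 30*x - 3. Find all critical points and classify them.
f'(x) = x^3 - 4*x^2 - 11*x + 30

Solve f'(x) = 0:
  Factor: x^3 - 4*x^2 - 11*x + 30 = (x - 5)*(x - 2)*(x + 3) = 0.
  ⇒ x = -3, 2, 5

f''(x) = 3*x^2 - 8*x - 11
Second-derivative test at each critical point:
  f''(-3) = 40 > 0 → local minimum
  f''(2) = -15 < 0 → local maximum
  f''(5) = 24 > 0 → local minimum

Critical points: x = -3 (local minimum); x = 2 (local maximum); x = 5 (local minimum)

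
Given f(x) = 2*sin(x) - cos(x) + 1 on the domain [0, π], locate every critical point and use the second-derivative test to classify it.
f'(x) = sin(x) + 2*cos(x)

Solve f'(x) = 0 on [0, π]:
  f'(x) = 0 ⇔ 2*cos(x) = -sin(x) ⇔ tan(x) = -2, i.e. x = arctan(-2) + nπ; keep the solutions lying in [0, π].
  ⇒ x = pi - atan(2) ≈ 2.0344

f''(x) = -2*sin(x) + cos(x)
Second-derivative test at each critical point:
  f''(2.0344) = -2.2361 < 0 → local maximum

Critical points: x = pi - atan(2) ≈ 2.0344 (local maximum)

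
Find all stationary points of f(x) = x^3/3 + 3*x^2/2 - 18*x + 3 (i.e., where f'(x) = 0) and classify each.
f'(x) = x^2 + 3*x - 18

Solve f'(x) = 0:
  Factor: x^2 + 3*x - 18 = (x - 3)*(x + 6) = 0.
  ⇒ x = -6, 3

f''(x) = 2*x + 3
Second-derivative test at each critical point:
  f''(-6) = -9 < 0 → local maximum
  f''(3) = 9 > 0 → local minimum

Critical points: x = -6 (local maximum); x = 3 (local minimum)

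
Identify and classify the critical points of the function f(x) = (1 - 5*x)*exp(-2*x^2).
f'(x) = (4*x*(5*x - 1) - 5)*exp(-2*x^2)

Solve f'(x) = 0:
  f'(x) = (20*x^2 - 4*x - 5)·exp(-2*x^2) and exp(-2*x^2) > 0 for every x, so f'(x) = 0 ⇔ 20*x^2 - 4*x - 5 = 0.
  20*x^2 - 4*x - 5 = 0 has no rational roots; quadratic formula: x = (4 ± √416)/40.
  ⇒ x = 1/10 - sqrt(26)/10 ≈ -0.4099, 1/10 + sqrt(26)/10 ≈ 0.6099

f''(x) = 4*(4*x^2*(1 - 5*x) + 15*x - 1)*exp(-2*x^2)
Second-derivative test at each critical point:
  f''(-0.4099) = -14.5749 < 0 → local maximum
  f''(0.6099) = 9.6928 > 0 → local minimum

Critical points: x = 1/10 - sqrt(26)/10 ≈ -0.4099 (local maximum); x = 1/10 + sqrt(26)/10 ≈ 0.6099 (local minimum)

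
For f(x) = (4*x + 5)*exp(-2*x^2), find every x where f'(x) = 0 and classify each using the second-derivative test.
f'(x) = 4*(-x*(4*x + 5) + 1)*exp(-2*x^2)

Solve f'(x) = 0:
  f'(x) = (-16*x^2 - 20*x + 4)·exp(-2*x^2) and exp(-2*x^2) > 0 for every x, so f'(x) = 0 ⇔ -16*x^2 - 20*x + 4 = 0.
  Factor: -16*x^2 - 20*x + 4 = -4*(4*x^2 + 5*x - 1); 4*x^2 + 5*x - 1 = 0 has no rational roots; quadratic formula: x = (-5 ± √41)/8.
  ⇒ x = -sqrt(41)/8 - 5/8 ≈ -1.4254, -5/8 + sqrt(41)/8 ≈ 0.1754

f''(x) = 4*(4*x^2*(4*x + 5) - 12*x - 5)*exp(-2*x^2)
Second-derivative test at each critical point:
  f''(-1.4254) = 0.4403 > 0 → local minimum
  f''(0.1754) = -24.0842 < 0 → local maximum

Critical points: x = -sqrt(41)/8 - 5/8 ≈ -1.4254 (local minimum); x = -5/8 + sqrt(41)/8 ≈ 0.1754 (local maximum)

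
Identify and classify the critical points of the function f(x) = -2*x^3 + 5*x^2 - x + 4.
f'(x) = -6*x^2 + 10*x - 1

Solve f'(x) = 0:
  6*x^2 - 10*x + 1 = 0 has no rational roots; quadratic formula: x = (10 ± √76)/12.
  ⇒ x = 5/6 - sqrt(19)/6 ≈ 0.1069, sqrt(19)/6 + 5/6 ≈ 1.5598

f''(x) = 10 - 12*x
Second-derivative test at each critical point:
  f''(0.1069) = 8.7178 > 0 → local minimum
  f''(1.5598) = -8.7178 < 0 → local maximum

Critical points: x = 5/6 - sqrt(19)/6 ≈ 0.1069 (local minimum); x = sqrt(19)/6 + 5/6 ≈ 1.5598 (local maximum)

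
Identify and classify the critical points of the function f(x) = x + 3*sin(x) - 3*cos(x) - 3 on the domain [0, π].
f'(x) = 3*sqrt(2)*sin(x + pi/4) + 1

Solve f'(x) = 0 on [0, π]:
  f'(x) = 0 ⇔ 3*sin(x) + 3*cos(x) = -1. Write the left side as R·cos(x + φ) with R = √(3² + (-3)²) = 3*sqrt(2), cos φ = sqrt(2)/2, sin φ = -sqrt(2)/2; then cos(x + φ) = -sqrt(2)/6. Solve for x and keep the solutions lying in [0, π].
  ⇒ x = atan((-1 + sqrt(17))/(-sqrt(17) - 1)) + pi ≈ 2.5941

f''(x) = 3*sqrt(2)*cos(x + pi/4)
Second-derivative test at each critical point:
  f''(2.5941) = -4.1231 < 0 → local maximum

Critical points: x = atan((-1 + sqrt(17))/(-sqrt(17) - 1)) + pi ≈ 2.5941 (local maximum)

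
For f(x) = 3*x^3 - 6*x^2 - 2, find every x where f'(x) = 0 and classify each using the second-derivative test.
f'(x) = 3*x*(3*x - 4)

Solve f'(x) = 0:
  Factor: 9*x^2 - 12*x = 3*x*(3*x - 4) = 0.
  ⇒ x = 0, 4/3

f''(x) = 18*x - 12
Second-derivative test at each critical point:
  f''(0) = -12 < 0 → local maximum
  f''(4/3) = 12 > 0 → local minimum

Critical points: x = 0 (local maximum); x = 4/3 (local minimum)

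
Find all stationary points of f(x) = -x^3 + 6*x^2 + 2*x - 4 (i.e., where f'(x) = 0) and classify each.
f'(x) = -3*x^2 + 12*x + 2

Solve f'(x) = 0:
  3*x^2 - 12*x - 2 = 0 has no rational roots; quadratic formula: x = (12 ± √168)/6.
  ⇒ x = 2 - sqrt(42)/3 ≈ -0.1602, 2 + sqrt(42)/3 ≈ 4.1602

f''(x) = 12 - 6*x
Second-derivative test at each critical point:
  f''(-0.1602) = 12.9615 > 0 → local minimum
  f''(4.1602) = -12.9615 < 0 → local maximum

Critical points: x = 2 - sqrt(42)/3 ≈ -0.1602 (local minimum); x = 2 + sqrt(42)/3 ≈ 4.1602 (local maximum)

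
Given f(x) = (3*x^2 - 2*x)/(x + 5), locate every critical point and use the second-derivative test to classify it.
f'(x) = (3*x^2 + 30*x - 10)/(x^2 + 10*x + 25)

Solve f'(x) = 0:
  f'(x) = (3*x^2 + 30*x - 10)/(x + 5)^2; the denominator is positive wherever f is defined, so f'(x) = 0 ⇔ 3*x^2 + 30*x - 10 = 0.
  3*x^2 + 30*x - 10 = 0 has no rational roots; quadratic formula: x = (-30 ± √1020)/6.
  ⇒ x = -sqrt(255)/3 - 5 ≈ -10.3229, -5 + sqrt(255)/3 ≈ 0.3229

f''(x) = 170/(x^3 + 15*x^2 + 75*x + 125)
Second-derivative test at each critical point:
  f''(-10.3229) = -1.1272 < 0 → local maximum
  f''(0.3229) = 1.1272 > 0 → local minimum

Critical points: x = -sqrt(255)/3 - 5 ≈ -10.3229 (local maximum); x = -5 + sqrt(255)/3 ≈ 0.3229 (local minimum)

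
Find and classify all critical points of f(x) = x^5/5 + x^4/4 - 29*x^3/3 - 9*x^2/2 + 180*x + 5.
f'(x) = x^4 + x^3 - 29*x^2 - 9*x + 180

Solve f'(x) = 0:
  Factor: x^4 + x^3 - 29*x^2 - 9*x + 180 = (x - 4)*(x - 3)*(x + 3)*(x + 5) = 0.
  ⇒ x = -5, -3, 3, 4

f''(x) = 4*x^3 + 3*x^2 - 58*x - 9
Second-derivative test at each critical point:
  f''(-5) = -144 < 0 → local maximum
  f''(-3) = 84 > 0 → local minimum
  f''(3) = -48 < 0 → local maximum
  f''(4) = 63 > 0 → local minimum

Critical points: x = -5 (local maximum); x = -3 (local minimum); x = 3 (local maximum); x = 4 (local minimum)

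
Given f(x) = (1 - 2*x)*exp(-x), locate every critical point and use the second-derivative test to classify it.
f'(x) = (2*x - 3)*exp(-x)

Solve f'(x) = 0:
  f'(x) = (2*x - 3)·exp(-x) and exp(-x) > 0 for every x, so f'(x) = 0 ⇔ 2*x - 3 = 0.
  2*x - 3 = 0.
  ⇒ x = 3/2

f''(x) = (5 - 2*x)*exp(-x)
Second-derivative test at each critical point:
  f''(3/2) = 0.4463 > 0 → local minimum

Critical points: x = 3/2 (local minimum)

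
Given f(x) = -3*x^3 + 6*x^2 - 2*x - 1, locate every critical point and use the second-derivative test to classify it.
f'(x) = -9*x^2 + 12*x - 2

Solve f'(x) = 0:
  9*x^2 - 12*x + 2 = 0 has no rational roots; quadratic formula: x = (12 ± √72)/18.
  ⇒ x = 2/3 - sqrt(2)/3 ≈ 0.1953, sqrt(2)/3 + 2/3 ≈ 1.1381

f''(x) = 12 - 18*x
Second-derivative test at each critical point:
  f''(0.1953) = 8.4853 > 0 → local minimum
  f''(1.1381) = -8.4853 < 0 → local maximum

Critical points: x = 2/3 - sqrt(2)/3 ≈ 0.1953 (local minimum); x = sqrt(2)/3 + 2/3 ≈ 1.1381 (local maximum)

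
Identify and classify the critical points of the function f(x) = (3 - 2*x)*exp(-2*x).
f'(x) = 4*(x - 2)*exp(-2*x)

Solve f'(x) = 0:
  f'(x) = (4*x - 8)·exp(-2*x) and exp(-2*x) > 0 for every x, so f'(x) = 0 ⇔ 4*x - 8 = 0.
  Factor: 4*x - 8 = 4*(x - 2) = 0.
  ⇒ x = 2

f''(x) = 4*(5 - 2*x)*exp(-2*x)
Second-derivative test at each critical point:
  f''(2) = 0.0733 > 0 → local minimum

Critical points: x = 2 (local minimum)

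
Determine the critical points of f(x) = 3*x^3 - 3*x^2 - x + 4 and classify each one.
f'(x) = 9*x^2 - 6*x - 1

Solve f'(x) = 0:
  9*x^2 - 6*x - 1 = 0 has no rational roots; quadratic formula: x = (6 ± √72)/18.
  ⇒ x = 1/3 - sqrt(2)/3 ≈ -0.1381, 1/3 + sqrt(2)/3 ≈ 0.8047

f''(x) = 18*x - 6
Second-derivative test at each critical point:
  f''(-0.1381) = -8.4853 < 0 → local maximum
  f''(0.8047) = 8.4853 > 0 → local minimum

Critical points: x = 1/3 - sqrt(2)/3 ≈ -0.1381 (local maximum); x = 1/3 + sqrt(2)/3 ≈ 0.8047 (local minimum)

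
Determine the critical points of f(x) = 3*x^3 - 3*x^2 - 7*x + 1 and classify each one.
f'(x) = 9*x^2 - 6*x - 7

Solve f'(x) = 0:
  9*x^2 - 6*x - 7 = 0 has no rational roots; quadratic formula: x = (6 ± √288)/18.
  ⇒ x = 1/3 - 2*sqrt(2)/3 ≈ -0.6095, 1/3 + 2*sqrt(2)/3 ≈ 1.2761

f''(x) = 18*x - 6
Second-derivative test at each critical point:
  f''(-0.6095) = -16.9706 < 0 → local maximum
  f''(1.2761) = 16.9706 > 0 → local minimum

Critical points: x = 1/3 - 2*sqrt(2)/3 ≈ -0.6095 (local maximum); x = 1/3 + 2*sqrt(2)/3 ≈ 1.2761 (local minimum)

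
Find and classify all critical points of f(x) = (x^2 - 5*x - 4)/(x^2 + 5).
f'(x) = (5*x^2 + 18*x - 25)/(x^4 + 10*x^2 + 25)

Solve f'(x) = 0:
  f'(x) = (5*x^2 + 18*x - 25)/(x^2 + 5)^2; the denominator is positive wherever f is defined, so f'(x) = 0 ⇔ 5*x^2 + 18*x - 25 = 0.
  5*x^2 + 18*x - 25 = 0 has no rational roots; quadratic formula: x = (-18 ± √824)/10.
  ⇒ x = -sqrt(206)/5 - 9/5 ≈ -4.6705, -9/5 + sqrt(206)/5 ≈ 1.0705

f''(x) = 2*(-5*x^3 - 27*x^2 + 75*x + 45)/(x^6 + 15*x^4 + 75*x^2 + 125)
Second-derivative test at each critical point:
  f''(-4.6705) = -0.0399 < 0 → local maximum
  f''(1.0705) = 0.7599 > 0 → local minimum

Critical points: x = -sqrt(206)/5 - 9/5 ≈ -4.6705 (local maximum); x = -9/5 + sqrt(206)/5 ≈ 1.0705 (local minimum)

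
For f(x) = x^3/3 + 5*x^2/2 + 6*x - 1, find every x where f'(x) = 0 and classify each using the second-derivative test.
f'(x) = x^2 + 5*x + 6

Solve f'(x) = 0:
  Factor: x^2 + 5*x + 6 = (x + 2)*(x + 3) = 0.
  ⇒ x = -3, -2

f''(x) = 2*x + 5
Second-derivative test at each critical point:
  f''(-3) = -1 < 0 → local maximum
  f''(-2) = 1 > 0 → local minimum

Critical points: x = -3 (local maximum); x = -2 (local minimum)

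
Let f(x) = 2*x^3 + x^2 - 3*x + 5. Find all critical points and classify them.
f'(x) = 6*x^2 + 2*x - 3

Solve f'(x) = 0:
  6*x^2 + 2*x - 3 = 0 has no rational roots; quadratic formula: x = (-2 ± √76)/12.
  ⇒ x = -sqrt(19)/6 - 1/6 ≈ -0.8931, -1/6 + sqrt(19)/6 ≈ 0.5598

f''(x) = 12*x + 2
Second-derivative test at each critical point:
  f''(-0.8931) = -8.7178 < 0 → local maximum
  f''(0.5598) = 8.7178 > 0 → local minimum

Critical points: x = -sqrt(19)/6 - 1/6 ≈ -0.8931 (local maximum); x = -1/6 + sqrt(19)/6 ≈ 0.5598 (local minimum)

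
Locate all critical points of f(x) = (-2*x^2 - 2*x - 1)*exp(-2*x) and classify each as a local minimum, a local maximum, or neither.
f'(x) = 4*x^2*exp(-2*x)

Solve f'(x) = 0:
  f'(x) = (4*x^2)·exp(-2*x) and exp(-2*x) > 0 for every x, so f'(x) = 0 ⇔ 4*x^2 = 0.
  4*x^2 = 0.
  ⇒ x = 0

f''(x) = 8*x*(1 - x)*exp(-2*x)
Second-derivative test at each critical point:
  f''(0) = 0, so the second-derivative test is inconclusive; use the first-derivative test: f'(-1/4) = 0.4122, f'(1/4) = 0.1516 — f' is positive on both sides (no sign change) → neither a local maximum nor a local minimum

Critical points: x = 0 (neither)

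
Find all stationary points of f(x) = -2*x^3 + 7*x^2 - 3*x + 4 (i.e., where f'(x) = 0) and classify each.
f'(x) = -6*x^2 + 14*x - 3

Solve f'(x) = 0:
  6*x^2 - 14*x + 3 = 0 has no rational roots; quadratic formula: x = (14 ± √124)/12.
  ⇒ x = 7/6 - sqrt(31)/6 ≈ 0.2387, sqrt(31)/6 + 7/6 ≈ 2.0946

f''(x) = 14 - 12*x
Second-derivative test at each critical point:
  f''(0.2387) = 11.1355 > 0 → local minimum
  f''(2.0946) = -11.1355 < 0 → local maximum

Critical points: x = 7/6 - sqrt(31)/6 ≈ 0.2387 (local minimum); x = sqrt(31)/6 + 7/6 ≈ 2.0946 (local maximum)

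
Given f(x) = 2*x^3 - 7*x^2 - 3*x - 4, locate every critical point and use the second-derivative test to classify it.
f'(x) = 6*x^2 - 14*x - 3

Solve f'(x) = 0:
  6*x^2 - 14*x - 3 = 0 has no rational roots; quadratic formula: x = (14 ± √268)/12.
  ⇒ x = 7/6 - sqrt(67)/6 ≈ -0.1976, 7/6 + sqrt(67)/6 ≈ 2.5309

f''(x) = 12*x - 14
Second-derivative test at each critical point:
  f''(-0.1976) = -16.3707 < 0 → local maximum
  f''(2.5309) = 16.3707 > 0 → local minimum

Critical points: x = 7/6 - sqrt(67)/6 ≈ -0.1976 (local maximum); x = 7/6 + sqrt(67)/6 ≈ 2.5309 (local minimum)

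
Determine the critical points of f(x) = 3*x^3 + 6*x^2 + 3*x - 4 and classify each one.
f'(x) = 9*x^2 + 12*x + 3

Solve f'(x) = 0:
  Factor: 9*x^2 + 12*x + 3 = 3*(x + 1)*(3*x + 1) = 0.
  ⇒ x = -1, -1/3

f''(x) = 18*x + 12
Second-derivative test at each critical point:
  f''(-1) = -6 < 0 → local maximum
  f''(-1/3) = 6 > 0 → local minimum

Critical points: x = -1 (local maximum); x = -1/3 (local minimum)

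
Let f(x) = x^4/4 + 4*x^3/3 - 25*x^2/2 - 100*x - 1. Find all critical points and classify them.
f'(x) = x^3 + 4*x^2 - 25*x - 100

Solve f'(x) = 0:
  Factor: x^3 + 4*x^2 - 25*x - 100 = (x - 5)*(x + 4)*(x + 5) = 0.
  ⇒ x = -5, -4, 5

f''(x) = 3*x^2 + 8*x - 25
Second-derivative test at each critical point:
  f''(-5) = 10 > 0 → local minimum
  f''(-4) = -9 < 0 → local maximum
  f''(5) = 90 > 0 → local minimum

Critical points: x = -5 (local minimum); x = -4 (local maximum); x = 5 (local minimum)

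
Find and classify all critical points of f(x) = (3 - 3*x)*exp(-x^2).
f'(x) = 3*(2*x*(x - 1) - 1)*exp(-x^2)

Solve f'(x) = 0:
  f'(x) = (6*x^2 - 6*x - 3)·exp(-x^2) and exp(-x^2) > 0 for every x, so f'(x) = 0 ⇔ 6*x^2 - 6*x - 3 = 0.
  Factor: 6*x^2 - 6*x - 3 = 3*(2*x^2 - 2*x - 1); 2*x^2 - 2*x - 1 = 0 has no rational roots; quadratic formula: x = (2 ± √12)/4.
  ⇒ x = 1/2 - sqrt(3)/2 ≈ -0.3660, 1/2 + sqrt(3)/2 ≈ 1.3660

f''(x) = 6*(2*x^2*(1 - x) + 3*x - 1)*exp(-x^2)
Second-derivative test at each critical point:
  f''(-0.3660) = -9.0892 < 0 → local maximum
  f''(1.3660) = 1.6081 > 0 → local minimum

Critical points: x = 1/2 - sqrt(3)/2 ≈ -0.3660 (local maximum); x = 1/2 + sqrt(3)/2 ≈ 1.3660 (local minimum)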